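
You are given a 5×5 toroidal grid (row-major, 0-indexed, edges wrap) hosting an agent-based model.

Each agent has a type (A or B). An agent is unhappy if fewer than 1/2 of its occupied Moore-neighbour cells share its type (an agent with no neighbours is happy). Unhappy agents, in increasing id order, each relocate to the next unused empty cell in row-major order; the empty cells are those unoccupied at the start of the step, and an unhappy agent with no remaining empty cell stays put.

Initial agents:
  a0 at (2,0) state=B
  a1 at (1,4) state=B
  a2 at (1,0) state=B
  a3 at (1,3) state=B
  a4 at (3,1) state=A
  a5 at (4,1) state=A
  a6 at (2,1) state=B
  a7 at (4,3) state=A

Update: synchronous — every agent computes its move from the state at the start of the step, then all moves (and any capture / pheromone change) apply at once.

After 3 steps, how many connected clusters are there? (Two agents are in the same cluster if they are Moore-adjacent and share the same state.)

3

t=1: a0@(2,0):B a1@(1,4):B a2@(1,0):B a3@(1,3):B a4@(0,0):A a5@(4,1):A a6@(2,1):B a7@(4,3):A
t=2: a0@(2,0):B a1@(1,4):B a2@(1,0):B a3@(1,3):B a4@(0,1):A a5@(4,1):A a6@(2,1):B a7@(4,3):A
t=3: (unchanged — steady state)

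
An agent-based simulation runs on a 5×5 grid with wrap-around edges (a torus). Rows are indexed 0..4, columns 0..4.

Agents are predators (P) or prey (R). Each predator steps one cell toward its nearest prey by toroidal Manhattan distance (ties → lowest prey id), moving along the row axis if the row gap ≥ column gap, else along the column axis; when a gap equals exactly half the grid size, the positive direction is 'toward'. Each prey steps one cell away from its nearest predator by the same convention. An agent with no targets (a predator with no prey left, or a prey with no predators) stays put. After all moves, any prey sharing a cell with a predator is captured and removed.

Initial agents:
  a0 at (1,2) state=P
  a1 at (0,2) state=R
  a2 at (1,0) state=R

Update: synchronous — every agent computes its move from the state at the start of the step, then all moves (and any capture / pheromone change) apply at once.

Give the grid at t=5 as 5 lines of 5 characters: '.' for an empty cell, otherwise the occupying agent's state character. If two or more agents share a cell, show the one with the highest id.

..R..
..P..
R....
.....
.....

t=1: a0@(0,2):P a1@(4,2):R a2@(1,4):R
t=2: a0@(4,2):P a1@(3,2):R a2@(1,0):R
t=3: a0@(3,2):P a1@(2,2):R a2@(2,0):R
t=4: a0@(2,2):P a1@(1,2):R a2@(2,4):R
t=5: a0@(1,2):P a1@(0,2):R a2@(2,0):R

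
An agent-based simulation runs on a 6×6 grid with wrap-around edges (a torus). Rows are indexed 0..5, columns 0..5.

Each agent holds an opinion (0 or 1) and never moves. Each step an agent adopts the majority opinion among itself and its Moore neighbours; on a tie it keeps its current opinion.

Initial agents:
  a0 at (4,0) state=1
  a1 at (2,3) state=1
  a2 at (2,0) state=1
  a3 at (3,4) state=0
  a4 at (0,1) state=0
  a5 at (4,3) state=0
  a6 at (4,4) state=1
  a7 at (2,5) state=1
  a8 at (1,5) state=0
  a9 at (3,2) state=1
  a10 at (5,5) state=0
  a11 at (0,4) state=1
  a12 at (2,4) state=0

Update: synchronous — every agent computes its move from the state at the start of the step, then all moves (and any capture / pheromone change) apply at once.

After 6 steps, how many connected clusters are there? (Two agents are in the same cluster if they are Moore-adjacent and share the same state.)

4

t=1: a0@(4,0):1 a1@(2,3):1 a2@(2,0):1 a3@(3,4):0 a4@(0,1):0 a5@(4,3):0 a6@(4,4):0 a7@(2,5):0 a8@(1,5):1 a9@(3,2):1 a10@(5,5):1 a11@(0,4):0 a12@(2,4):0
t=2: a0@(4,0):1 a1@(2,3):1 a2@(2,0):1 a3@(3,4):0 a4@(0,1):0 a5@(4,3):0 a6@(4,4):0 a7@(2,5):0 a8@(1,5):0 a9@(3,2):1 a10@(5,5):1 a11@(0,4):1 a12@(2,4):0
t=3: a0@(4,0):1 a1@(2,3):1 a2@(2,0):0 a3@(3,4):0 a4@(0,1):0 a5@(4,3):0 a6@(4,4):0 a7@(2,5):0 a8@(1,5):0 a9@(3,2):1 a10@(5,5):1 a11@(0,4):1 a12@(2,4):0
t=4: (unchanged — steady state)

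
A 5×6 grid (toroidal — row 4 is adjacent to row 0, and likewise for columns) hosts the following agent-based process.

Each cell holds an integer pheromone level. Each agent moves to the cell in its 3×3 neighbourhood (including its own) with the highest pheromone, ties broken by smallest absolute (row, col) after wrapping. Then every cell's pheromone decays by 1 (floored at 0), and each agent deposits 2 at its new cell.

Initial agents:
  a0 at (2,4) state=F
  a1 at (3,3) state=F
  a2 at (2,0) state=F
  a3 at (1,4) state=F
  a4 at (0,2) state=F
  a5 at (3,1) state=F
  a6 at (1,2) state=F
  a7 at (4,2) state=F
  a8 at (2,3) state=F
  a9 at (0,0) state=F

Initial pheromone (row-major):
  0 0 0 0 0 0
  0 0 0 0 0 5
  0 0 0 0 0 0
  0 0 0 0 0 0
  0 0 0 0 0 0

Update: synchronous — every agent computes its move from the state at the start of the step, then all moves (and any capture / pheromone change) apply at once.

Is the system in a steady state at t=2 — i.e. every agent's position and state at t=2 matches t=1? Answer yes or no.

t=1: a0@(1,5) a1@(2,2) a2@(1,5) a3@(1,5) a4@(0,1) a5@(2,0) a6@(0,1) a7@(0,1) a8@(1,2) a9@(1,5) | pheromone: 0 6 0 0 0 0 / 0 0 2 0 0 12 / 2 0 2 0 0 0 / 0 0 0 0 0 0 / 0 0 0 0 0 0
t=2: a0@(1,5) a1@(1,2) a2@(1,5) a3@(1,5) a4@(0,1) a5@(1,5) a6@(0,1) a7@(0,1) a8@(0,1) a9@(1,5) | pheromone: 0 13 0 0 0 0 / 0 0 3 0 0 21 / 1 0 1 0 0 0 / 0 0 0 0 0 0 / 0 0 0 0 0 0

no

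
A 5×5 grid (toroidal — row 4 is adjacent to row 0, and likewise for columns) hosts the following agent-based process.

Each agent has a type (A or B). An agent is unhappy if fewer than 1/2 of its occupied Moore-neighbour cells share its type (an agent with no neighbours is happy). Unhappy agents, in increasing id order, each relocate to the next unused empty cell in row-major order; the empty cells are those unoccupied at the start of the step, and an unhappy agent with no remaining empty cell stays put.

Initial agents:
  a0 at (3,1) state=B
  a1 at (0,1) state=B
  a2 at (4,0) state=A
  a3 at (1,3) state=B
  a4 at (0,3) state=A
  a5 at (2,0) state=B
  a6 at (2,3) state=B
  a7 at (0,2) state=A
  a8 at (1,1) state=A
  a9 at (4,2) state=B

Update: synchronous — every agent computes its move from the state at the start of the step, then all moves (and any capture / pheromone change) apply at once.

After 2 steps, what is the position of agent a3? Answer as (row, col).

(0, 3)

t=1: a0@(3,1):B a1@(0,0):B a2@(0,4):A a3@(1,0):B a4@(1,2):A a5@(2,0):B a6@(2,3):B a7@(1,4):A a8@(2,1):A a9@(4,2):B
t=2: a0@(3,1):B a1@(0,1):B a2@(0,2):A a3@(0,3):B a4@(1,2):A a5@(2,0):B a6@(1,1):B a7@(1,3):A a8@(2,2):A a9@(4,2):B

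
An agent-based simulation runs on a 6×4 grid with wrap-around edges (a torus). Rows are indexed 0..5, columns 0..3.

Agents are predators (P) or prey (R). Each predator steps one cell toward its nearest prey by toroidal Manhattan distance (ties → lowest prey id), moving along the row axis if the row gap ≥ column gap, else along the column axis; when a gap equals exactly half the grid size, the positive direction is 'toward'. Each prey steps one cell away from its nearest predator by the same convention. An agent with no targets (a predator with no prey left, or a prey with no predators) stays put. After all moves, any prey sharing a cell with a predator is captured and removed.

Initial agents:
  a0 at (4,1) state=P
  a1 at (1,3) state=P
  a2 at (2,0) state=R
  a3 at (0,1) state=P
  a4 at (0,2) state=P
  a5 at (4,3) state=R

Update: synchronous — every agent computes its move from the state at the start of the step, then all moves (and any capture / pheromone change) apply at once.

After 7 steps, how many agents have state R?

t=1: a0@(4,2):P a1@(2,3):P a2@(3,0):R a3@(1,1):P a4@(5,2):P
t=2: a0@(4,3):P a1@(3,3):P a2@(4,0):R a3@(2,1):P a4@(4,2):P
t=3: a0@(4,0):P a1@(4,3):P a2@(4,1):R a3@(3,1):P a4@(4,3):P
t=4: a0@(4,1):P a1@(4,0):P a2@(4,2):R a3@(4,1):P a4@(4,0):P
t=5: a0@(4,2):P a1@(4,1):P a2@(4,3):R a3@(4,2):P a4@(4,1):P
t=6: a0@(4,3):P a1@(4,2):P a2@(4,0):R a3@(4,3):P a4@(4,2):P
t=7: a0@(4,0):P a1@(4,3):P a2@(4,1):R a3@(4,0):P a4@(4,3):P

1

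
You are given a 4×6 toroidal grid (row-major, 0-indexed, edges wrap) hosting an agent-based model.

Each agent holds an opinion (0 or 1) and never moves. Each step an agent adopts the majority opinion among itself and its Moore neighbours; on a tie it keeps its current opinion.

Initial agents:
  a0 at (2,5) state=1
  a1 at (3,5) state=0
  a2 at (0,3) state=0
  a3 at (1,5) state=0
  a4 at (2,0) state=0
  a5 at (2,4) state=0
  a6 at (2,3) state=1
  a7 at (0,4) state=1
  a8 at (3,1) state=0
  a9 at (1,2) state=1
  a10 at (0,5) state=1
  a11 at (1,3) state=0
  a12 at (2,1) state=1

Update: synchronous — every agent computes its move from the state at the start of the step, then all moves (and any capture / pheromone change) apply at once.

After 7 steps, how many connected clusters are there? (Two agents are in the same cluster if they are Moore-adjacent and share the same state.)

t=1: a0@(2,5):0 a1@(3,5):0 a2@(0,3):0 a3@(1,5):0 a4@(2,0):0 a5@(2,4):0 a6@(2,3):1 a7@(0,4):0 a8@(3,1):0 a9@(1,2):1 a10@(0,5):1 a11@(1,3):0 a12@(2,1):1
t=2: a0@(2,5):0 a1@(3,5):0 a2@(0,3):0 a3@(1,5):0 a4@(2,0):0 a5@(2,4):0 a6@(2,3):1 a7@(0,4):0 a8@(3,1):0 a9@(1,2):1 a10@(0,5):0 a11@(1,3):0 a12@(2,1):1
t=3: (unchanged — steady state)

2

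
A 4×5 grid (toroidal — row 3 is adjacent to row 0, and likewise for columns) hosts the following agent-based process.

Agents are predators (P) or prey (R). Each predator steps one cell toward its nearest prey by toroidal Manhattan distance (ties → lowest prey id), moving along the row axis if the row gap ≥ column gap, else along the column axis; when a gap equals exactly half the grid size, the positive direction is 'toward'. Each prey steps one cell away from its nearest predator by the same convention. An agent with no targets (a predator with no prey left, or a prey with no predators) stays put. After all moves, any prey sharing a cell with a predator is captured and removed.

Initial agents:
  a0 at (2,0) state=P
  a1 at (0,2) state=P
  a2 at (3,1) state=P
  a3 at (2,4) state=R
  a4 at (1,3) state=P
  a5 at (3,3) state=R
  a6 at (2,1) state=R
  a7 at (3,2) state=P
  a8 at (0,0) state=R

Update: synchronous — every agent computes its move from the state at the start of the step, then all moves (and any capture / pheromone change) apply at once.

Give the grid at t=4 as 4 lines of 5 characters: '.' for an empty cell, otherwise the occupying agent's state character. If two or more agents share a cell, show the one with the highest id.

t=1: a0@(2,4):P a1@(3,2):P a2@(2,1):P a4@(2,3):P a5@(3,4):R a6@(2,2):R a7@(3,3):P a8@(3,0):R
t=2: a0@(3,4):P a1@(2,2):P a2@(2,2):P a4@(2,2):P a5@(0,4):R a6@(1,2):R a7@(3,4):P a8@(0,0):R
t=3: a0@(0,4):P a1@(1,2):P a2@(1,2):P a4@(1,2):P a5@(1,4):R a6@(0,2):R a7@(0,4):P a8@(1,0):R
t=4: a0@(1,4):P a1@(0,2):P a2@(0,2):P a4@(0,2):P a5@(2,4):R a6@(3,2):R a7@(1,4):P a8@(2,0):R

..P..
....P
R...R
..R..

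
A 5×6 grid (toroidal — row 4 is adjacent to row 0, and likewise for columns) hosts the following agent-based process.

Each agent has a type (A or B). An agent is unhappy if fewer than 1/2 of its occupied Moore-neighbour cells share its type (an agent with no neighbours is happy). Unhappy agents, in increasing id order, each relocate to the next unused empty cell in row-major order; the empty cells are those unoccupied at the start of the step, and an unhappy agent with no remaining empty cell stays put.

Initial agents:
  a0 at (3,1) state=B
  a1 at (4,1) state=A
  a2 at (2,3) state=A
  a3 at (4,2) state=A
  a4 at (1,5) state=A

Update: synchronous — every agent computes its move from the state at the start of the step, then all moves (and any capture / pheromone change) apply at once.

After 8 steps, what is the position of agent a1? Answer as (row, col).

t=1: a0@(0,0):B a1@(4,1):A a2@(2,3):A a3@(4,2):A a4@(1,5):A
t=2: a0@(0,1):B a1@(4,1):A a2@(2,3):A a3@(4,2):A a4@(0,2):A
t=3: a0@(0,0):B a1@(4,1):A a2@(2,3):A a3@(4,2):A a4@(0,2):A
t=4: a0@(0,1):B a1@(4,1):A a2@(2,3):A a3@(4,2):A a4@(0,2):A
t=5: a0@(0,0):B a1@(4,1):A a2@(2,3):A a3@(4,2):A a4@(0,2):A
t=6: a0@(0,1):B a1@(4,1):A a2@(2,3):A a3@(4,2):A a4@(0,2):A
t=7: a0@(0,0):B a1@(4,1):A a2@(2,3):A a3@(4,2):A a4@(0,2):A
t=8: a0@(0,1):B a1@(4,1):A a2@(2,3):A a3@(4,2):A a4@(0,2):A

(4, 1)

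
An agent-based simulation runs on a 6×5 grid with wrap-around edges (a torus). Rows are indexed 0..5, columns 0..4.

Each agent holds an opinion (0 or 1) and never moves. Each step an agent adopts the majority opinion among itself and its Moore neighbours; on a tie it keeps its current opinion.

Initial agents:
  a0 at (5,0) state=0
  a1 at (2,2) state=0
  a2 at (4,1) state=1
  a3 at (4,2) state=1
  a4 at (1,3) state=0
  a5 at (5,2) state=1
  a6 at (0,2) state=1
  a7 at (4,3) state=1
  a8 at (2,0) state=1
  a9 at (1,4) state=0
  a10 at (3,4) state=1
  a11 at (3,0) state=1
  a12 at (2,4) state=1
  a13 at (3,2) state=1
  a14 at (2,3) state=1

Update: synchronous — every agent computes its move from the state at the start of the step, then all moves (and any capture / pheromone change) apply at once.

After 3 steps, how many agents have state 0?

t=1: a0@(5,0):0 a1@(2,2):0 a2@(4,1):1 a3@(4,2):1 a4@(1,3):0 a5@(5,2):1 a6@(0,2):1 a7@(4,3):1 a8@(2,0):1 a9@(1,4):1 a10@(3,4):1 a11@(3,0):1 a12@(2,4):1 a13@(3,2):1 a14@(2,3):1
t=2: a0@(5,0):0 a1@(2,2):0 a2@(4,1):1 a3@(4,2):1 a4@(1,3):1 a5@(5,2):1 a6@(0,2):1 a7@(4,3):1 a8@(2,0):1 a9@(1,4):1 a10@(3,4):1 a11@(3,0):1 a12@(2,4):1 a13@(3,2):1 a14@(2,3):1
t=3: a0@(5,0):0 a1@(2,2):1 a2@(4,1):1 a3@(4,2):1 a4@(1,3):1 a5@(5,2):1 a6@(0,2):1 a7@(4,3):1 a8@(2,0):1 a9@(1,4):1 a10@(3,4):1 a11@(3,0):1 a12@(2,4):1 a13@(3,2):1 a14@(2,3):1

1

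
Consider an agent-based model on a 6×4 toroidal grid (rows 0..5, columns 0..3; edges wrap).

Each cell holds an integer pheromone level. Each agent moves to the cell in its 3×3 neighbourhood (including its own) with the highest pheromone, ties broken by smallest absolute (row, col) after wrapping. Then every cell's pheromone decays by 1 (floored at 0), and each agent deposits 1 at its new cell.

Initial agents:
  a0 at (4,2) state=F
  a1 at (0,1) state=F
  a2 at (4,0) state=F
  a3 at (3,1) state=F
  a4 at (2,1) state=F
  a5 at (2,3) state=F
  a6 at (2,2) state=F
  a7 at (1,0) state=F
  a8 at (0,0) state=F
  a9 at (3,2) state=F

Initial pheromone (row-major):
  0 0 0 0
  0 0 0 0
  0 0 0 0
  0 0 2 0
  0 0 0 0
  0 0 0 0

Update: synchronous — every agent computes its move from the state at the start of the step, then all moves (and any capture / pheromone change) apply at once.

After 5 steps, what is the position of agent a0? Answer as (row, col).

(3, 2)

t=1: a0@(3,2) a1@(0,0) a2@(3,0) a3@(3,2) a4@(3,2) a5@(3,2) a6@(3,2) a7@(0,0) a8@(0,0) a9@(3,2) | pheromone: 3 0 0 0 / 0 0 0 0 / 0 0 0 0 / 1 0 7 0 / 0 0 0 0 / 0 0 0 0
t=2: a0@(3,2) a1@(0,0) a2@(3,0) a3@(3,2) a4@(3,2) a5@(3,2) a6@(3,2) a7@(0,0) a8@(0,0) a9@(3,2) | pheromone: 5 0 0 0 / 0 0 0 0 / 0 0 0 0 / 1 0 12 0 / 0 0 0 0 / 0 0 0 0
t=3: a0@(3,2) a1@(0,0) a2@(3,0) a3@(3,2) a4@(3,2) a5@(3,2) a6@(3,2) a7@(0,0) a8@(0,0) a9@(3,2) | pheromone: 7 0 0 0 / 0 0 0 0 / 0 0 0 0 / 1 0 17 0 / 0 0 0 0 / 0 0 0 0
t=4: a0@(3,2) a1@(0,0) a2@(3,0) a3@(3,2) a4@(3,2) a5@(3,2) a6@(3,2) a7@(0,0) a8@(0,0) a9@(3,2) | pheromone: 9 0 0 0 / 0 0 0 0 / 0 0 0 0 / 1 0 22 0 / 0 0 0 0 / 0 0 0 0
t=5: a0@(3,2) a1@(0,0) a2@(3,0) a3@(3,2) a4@(3,2) a5@(3,2) a6@(3,2) a7@(0,0) a8@(0,0) a9@(3,2) | pheromone: 11 0 0 0 / 0 0 0 0 / 0 0 0 0 / 1 0 27 0 / 0 0 0 0 / 0 0 0 0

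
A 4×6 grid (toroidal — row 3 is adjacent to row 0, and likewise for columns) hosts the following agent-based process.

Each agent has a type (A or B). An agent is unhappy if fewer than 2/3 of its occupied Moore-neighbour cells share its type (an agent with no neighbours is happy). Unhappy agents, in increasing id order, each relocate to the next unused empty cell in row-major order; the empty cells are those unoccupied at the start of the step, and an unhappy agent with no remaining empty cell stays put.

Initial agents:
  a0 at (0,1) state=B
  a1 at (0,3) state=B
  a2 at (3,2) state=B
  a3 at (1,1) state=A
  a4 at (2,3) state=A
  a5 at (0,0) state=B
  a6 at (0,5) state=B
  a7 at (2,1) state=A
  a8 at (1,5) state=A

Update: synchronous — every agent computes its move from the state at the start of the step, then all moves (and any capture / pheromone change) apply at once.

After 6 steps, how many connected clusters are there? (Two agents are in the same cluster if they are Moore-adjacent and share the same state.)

3

t=1: a0@(0,1):B a1@(0,3):B a2@(0,2):B a3@(0,4):A a4@(1,0):A a5@(1,2):B a6@(1,3):B a7@(1,4):A a8@(2,0):A
t=2: a0@(0,1):B a1@(0,0):B a2@(0,2):B a3@(0,5):A a4@(1,1):A a5@(1,2):B a6@(1,5):B a7@(2,1):A a8@(2,0):A
t=3: a0@(0,1):B a1@(0,3):B a2@(0,2):B a3@(0,4):A a4@(1,0):A a5@(1,3):B a6@(1,4):B a7@(2,1):A a8@(2,0):A
t=4: a0@(0,0):B a1@(0,3):B a2@(0,2):B a3@(0,5):A a4@(1,0):A a5@(1,3):B a6@(1,4):B a7@(2,1):A a8@(2,0):A
t=5: a0@(0,1):B a1@(0,3):B a2@(0,2):B a3@(0,4):A a4@(1,0):A a5@(1,3):B a6@(1,4):B a7@(2,1):A a8@(2,0):A
t=6: a0@(0,0):B a1@(0,3):B a2@(0,2):B a3@(0,5):A a4@(1,0):A a5@(1,3):B a6@(1,4):B a7@(2,1):A a8@(2,0):A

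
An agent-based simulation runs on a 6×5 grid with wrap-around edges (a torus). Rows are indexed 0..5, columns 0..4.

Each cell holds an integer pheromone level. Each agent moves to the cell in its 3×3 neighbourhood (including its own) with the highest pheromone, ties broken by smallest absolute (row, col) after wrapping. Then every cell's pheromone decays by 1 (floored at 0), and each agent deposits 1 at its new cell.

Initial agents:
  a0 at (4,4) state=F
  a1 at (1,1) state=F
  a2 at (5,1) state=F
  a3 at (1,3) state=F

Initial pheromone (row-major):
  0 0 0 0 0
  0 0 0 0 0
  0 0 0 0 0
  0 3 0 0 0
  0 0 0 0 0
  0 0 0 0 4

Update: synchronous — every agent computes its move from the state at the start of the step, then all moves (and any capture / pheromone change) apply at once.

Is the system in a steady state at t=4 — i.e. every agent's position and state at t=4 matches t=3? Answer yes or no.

t=1: a0@(5,4) a1@(0,0) a2@(0,0) a3@(0,2) | pheromone: 2 0 1 0 0 / 0 0 0 0 0 / 0 0 0 0 0 / 0 2 0 0 0 / 0 0 0 0 0 / 0 0 0 0 4
t=2: a0@(5,4) a1@(5,4) a2@(5,4) a3@(0,2) | pheromone: 1 0 1 0 0 / 0 0 0 0 0 / 0 0 0 0 0 / 0 1 0 0 0 / 0 0 0 0 0 / 0 0 0 0 6
t=3: a0@(5,4) a1@(5,4) a2@(5,4) a3@(0,2) | pheromone: 0 0 1 0 0 / 0 0 0 0 0 / 0 0 0 0 0 / 0 0 0 0 0 / 0 0 0 0 0 / 0 0 0 0 8
t=4: a0@(5,4) a1@(5,4) a2@(5,4) a3@(0,2) | pheromone: 0 0 1 0 0 / 0 0 0 0 0 / 0 0 0 0 0 / 0 0 0 0 0 / 0 0 0 0 0 / 0 0 0 0 10

yes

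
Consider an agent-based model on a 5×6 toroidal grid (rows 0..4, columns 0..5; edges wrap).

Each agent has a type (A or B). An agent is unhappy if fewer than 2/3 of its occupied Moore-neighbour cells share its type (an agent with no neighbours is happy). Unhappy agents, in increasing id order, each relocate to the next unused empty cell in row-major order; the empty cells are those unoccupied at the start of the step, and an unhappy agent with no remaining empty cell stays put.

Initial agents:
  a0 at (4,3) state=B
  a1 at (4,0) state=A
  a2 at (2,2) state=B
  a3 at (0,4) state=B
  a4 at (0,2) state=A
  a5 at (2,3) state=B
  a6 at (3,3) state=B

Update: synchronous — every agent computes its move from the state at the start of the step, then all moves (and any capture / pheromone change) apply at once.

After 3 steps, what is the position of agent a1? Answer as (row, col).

(4, 0)

t=1: a0@(4,3):B a1@(4,0):A a2@(2,2):B a3@(0,4):B a4@(0,0):A a5@(2,3):B a6@(3,3):B
t=2: (unchanged — steady state)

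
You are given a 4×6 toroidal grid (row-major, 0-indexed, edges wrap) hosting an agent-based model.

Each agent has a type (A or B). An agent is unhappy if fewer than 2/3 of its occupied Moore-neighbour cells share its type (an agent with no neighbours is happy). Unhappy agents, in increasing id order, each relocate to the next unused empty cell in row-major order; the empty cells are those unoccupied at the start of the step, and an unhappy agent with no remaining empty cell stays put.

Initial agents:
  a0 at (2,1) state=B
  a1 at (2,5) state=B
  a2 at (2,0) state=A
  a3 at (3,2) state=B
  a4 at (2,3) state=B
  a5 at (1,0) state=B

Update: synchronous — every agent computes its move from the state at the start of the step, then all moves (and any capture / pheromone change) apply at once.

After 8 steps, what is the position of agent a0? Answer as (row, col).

(2, 1)

t=1: a0@(2,1):B a1@(0,0):B a2@(0,1):A a3@(3,2):B a4@(2,3):B a5@(1,0):B
t=2: a0@(2,1):B a1@(0,2):B a2@(0,3):A a3@(3,2):B a4@(2,3):B a5@(1,0):B
t=3: a0@(2,1):B a1@(0,0):B a2@(0,1):A a3@(3,2):B a4@(2,3):B a5@(1,0):B
t=4: a0@(2,1):B a1@(0,2):B a2@(0,3):A a3@(3,2):B a4@(2,3):B a5@(1,0):B
t=5: a0@(2,1):B a1@(0,0):B a2@(0,1):A a3@(3,2):B a4@(2,3):B a5@(1,0):B
t=6: a0@(2,1):B a1@(0,2):B a2@(0,3):A a3@(3,2):B a4@(2,3):B a5@(1,0):B
t=7: a0@(2,1):B a1@(0,0):B a2@(0,1):A a3@(3,2):B a4@(2,3):B a5@(1,0):B
t=8: a0@(2,1):B a1@(0,2):B a2@(0,3):A a3@(3,2):B a4@(2,3):B a5@(1,0):B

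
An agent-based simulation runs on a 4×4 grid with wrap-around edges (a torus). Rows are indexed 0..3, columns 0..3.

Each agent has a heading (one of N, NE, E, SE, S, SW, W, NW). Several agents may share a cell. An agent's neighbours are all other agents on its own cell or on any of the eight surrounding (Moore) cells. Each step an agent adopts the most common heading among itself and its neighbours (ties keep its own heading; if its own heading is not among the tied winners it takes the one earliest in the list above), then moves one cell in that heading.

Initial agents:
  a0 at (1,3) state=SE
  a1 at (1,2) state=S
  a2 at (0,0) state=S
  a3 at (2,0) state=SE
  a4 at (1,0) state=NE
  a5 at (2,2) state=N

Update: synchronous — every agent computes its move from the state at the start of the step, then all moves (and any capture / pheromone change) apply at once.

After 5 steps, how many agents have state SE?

t=1: a0@(2,0):SE a1@(2,2):S a2@(1,0):S a3@(3,1):SE a4@(2,1):SE a5@(1,2):N
t=2: a0@(3,1):SE a1@(3,3):SE a2@(2,1):SE a3@(0,2):SE a4@(3,2):SE a5@(0,2):N
t=3: a0@(0,2):SE a1@(0,0):SE a2@(3,2):SE a3@(1,3):SE a4@(0,3):SE a5@(1,3):SE
t=4: a0@(1,3):SE a1@(1,1):SE a2@(0,3):SE a3@(2,0):SE a4@(1,0):SE a5@(2,0):SE
t=5: a0@(2,0):SE a1@(2,2):SE a2@(1,0):SE a3@(3,1):SE a4@(2,1):SE a5@(3,1):SE

6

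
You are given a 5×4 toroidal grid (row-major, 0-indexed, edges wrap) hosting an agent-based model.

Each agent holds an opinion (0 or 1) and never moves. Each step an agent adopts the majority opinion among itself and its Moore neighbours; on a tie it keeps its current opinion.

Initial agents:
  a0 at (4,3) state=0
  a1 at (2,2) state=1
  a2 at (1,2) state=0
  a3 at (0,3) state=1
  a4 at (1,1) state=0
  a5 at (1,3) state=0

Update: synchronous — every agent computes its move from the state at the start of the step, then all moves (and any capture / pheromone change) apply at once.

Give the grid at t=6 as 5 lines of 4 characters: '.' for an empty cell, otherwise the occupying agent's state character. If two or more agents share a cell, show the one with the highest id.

t=1: a0@(4,3):0 a1@(2,2):0 a2@(1,2):0 a3@(0,3):0 a4@(1,1):0 a5@(1,3):0
t=2: (unchanged — steady state)

...0
.000
..0.
....
...0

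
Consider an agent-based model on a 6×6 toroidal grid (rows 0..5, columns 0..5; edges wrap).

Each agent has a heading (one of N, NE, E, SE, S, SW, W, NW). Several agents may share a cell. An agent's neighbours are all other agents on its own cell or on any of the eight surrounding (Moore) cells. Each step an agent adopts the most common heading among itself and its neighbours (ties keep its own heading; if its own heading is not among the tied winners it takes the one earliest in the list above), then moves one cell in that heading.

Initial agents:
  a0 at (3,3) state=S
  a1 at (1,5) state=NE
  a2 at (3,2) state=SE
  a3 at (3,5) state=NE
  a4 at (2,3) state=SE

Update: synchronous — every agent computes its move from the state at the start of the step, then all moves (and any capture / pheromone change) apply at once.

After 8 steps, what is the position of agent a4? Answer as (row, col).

t=1: a0@(4,4):SE a1@(0,0):NE a2@(4,3):SE a3@(2,0):NE a4@(3,4):SE
t=2: a0@(5,5):SE a1@(5,1):NE a2@(5,4):SE a3@(1,1):NE a4@(4,5):SE
t=3: a0@(0,0):SE a1@(4,2):NE a2@(0,5):SE a3@(0,2):NE a4@(5,0):SE
t=4: a0@(1,1):SE a1@(3,3):NE a2@(1,0):SE a3@(5,3):NE a4@(0,1):SE
t=5: a0@(2,2):SE a1@(2,4):NE a2@(2,1):SE a3@(4,4):NE a4@(1,2):SE
t=6: a0@(3,3):SE a1@(1,5):NE a2@(3,2):SE a3@(3,5):NE a4@(2,3):SE
t=7: a0@(4,4):SE a1@(0,0):NE a2@(4,3):SE a3@(2,0):NE a4@(3,4):SE
t=8: a0@(5,5):SE a1@(5,1):NE a2@(5,4):SE a3@(1,1):NE a4@(4,5):SE

(4, 5)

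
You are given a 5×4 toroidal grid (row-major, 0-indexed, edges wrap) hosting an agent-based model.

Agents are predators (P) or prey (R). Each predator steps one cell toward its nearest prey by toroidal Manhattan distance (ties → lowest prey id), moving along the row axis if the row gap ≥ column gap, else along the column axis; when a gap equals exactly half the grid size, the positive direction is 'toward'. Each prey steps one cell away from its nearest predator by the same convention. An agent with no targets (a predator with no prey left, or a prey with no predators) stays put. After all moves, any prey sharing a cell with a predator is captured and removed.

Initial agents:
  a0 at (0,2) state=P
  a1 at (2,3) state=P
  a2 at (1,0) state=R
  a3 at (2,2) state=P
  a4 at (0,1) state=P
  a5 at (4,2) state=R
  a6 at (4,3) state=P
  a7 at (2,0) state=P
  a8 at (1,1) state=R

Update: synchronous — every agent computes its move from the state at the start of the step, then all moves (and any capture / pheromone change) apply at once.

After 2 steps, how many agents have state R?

t=1: a0@(4,2):P a1@(1,3):P a2@(0,0):R a3@(3,2):P a4@(1,1):P a6@(4,2):P a7@(1,0):P a8@(2,1):R
t=2: a0@(4,3):P a1@(0,3):P a2@(4,0):R a3@(2,2):P a4@(2,1):P a6@(4,3):P a7@(0,0):P a8@(3,1):R

2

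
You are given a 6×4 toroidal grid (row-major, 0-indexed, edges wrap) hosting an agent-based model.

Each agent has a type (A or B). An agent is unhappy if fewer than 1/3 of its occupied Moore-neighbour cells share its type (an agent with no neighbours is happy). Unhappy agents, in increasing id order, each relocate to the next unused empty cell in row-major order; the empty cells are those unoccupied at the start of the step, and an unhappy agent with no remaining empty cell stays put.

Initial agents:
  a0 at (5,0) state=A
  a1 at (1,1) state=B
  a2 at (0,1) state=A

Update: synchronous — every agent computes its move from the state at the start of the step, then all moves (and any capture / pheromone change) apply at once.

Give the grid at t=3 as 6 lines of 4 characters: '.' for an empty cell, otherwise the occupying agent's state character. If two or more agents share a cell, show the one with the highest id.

t=1: a0@(5,0):A a1@(0,0):B a2@(0,1):A
t=2: a0@(5,0):A a1@(0,2):B a2@(0,1):A
t=3: a0@(5,0):A a1@(0,0):B a2@(0,1):A

BA..
....
....
....
....
A...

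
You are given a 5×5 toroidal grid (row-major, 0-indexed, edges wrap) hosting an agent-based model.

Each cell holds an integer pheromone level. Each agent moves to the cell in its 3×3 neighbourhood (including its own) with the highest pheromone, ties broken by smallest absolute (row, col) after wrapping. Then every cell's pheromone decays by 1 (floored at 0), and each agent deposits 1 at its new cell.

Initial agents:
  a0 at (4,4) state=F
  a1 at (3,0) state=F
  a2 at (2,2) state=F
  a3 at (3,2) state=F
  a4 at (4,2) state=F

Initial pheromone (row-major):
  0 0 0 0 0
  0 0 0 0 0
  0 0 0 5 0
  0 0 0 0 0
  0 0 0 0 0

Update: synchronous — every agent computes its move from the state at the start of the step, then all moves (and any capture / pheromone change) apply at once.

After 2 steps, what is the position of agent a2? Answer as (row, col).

(2, 3)

t=1: a0@(0,0) a1@(2,0) a2@(2,3) a3@(2,3) a4@(0,1) | pheromone: 1 1 0 0 0 / 0 0 0 0 0 / 1 0 0 6 0 / 0 0 0 0 0 / 0 0 0 0 0
t=2: a0@(0,0) a1@(2,0) a2@(2,3) a3@(2,3) a4@(0,0) | pheromone: 2 0 0 0 0 / 0 0 0 0 0 / 1 0 0 7 0 / 0 0 0 0 0 / 0 0 0 0 0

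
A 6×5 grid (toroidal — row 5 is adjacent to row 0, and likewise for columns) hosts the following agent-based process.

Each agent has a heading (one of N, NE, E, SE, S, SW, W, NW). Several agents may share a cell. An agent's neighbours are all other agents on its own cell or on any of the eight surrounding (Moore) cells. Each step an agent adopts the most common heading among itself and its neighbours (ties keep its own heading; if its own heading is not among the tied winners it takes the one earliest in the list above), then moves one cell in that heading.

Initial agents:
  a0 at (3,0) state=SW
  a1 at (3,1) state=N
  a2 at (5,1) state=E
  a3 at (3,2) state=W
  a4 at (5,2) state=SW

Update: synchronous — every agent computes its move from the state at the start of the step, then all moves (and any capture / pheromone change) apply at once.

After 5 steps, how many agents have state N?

t=1: a0@(4,4):SW a1@(2,1):N a2@(5,2):E a3@(3,1):W a4@(0,1):SW
t=2: a0@(5,3):SW a1@(1,1):N a2@(5,3):E a3@(3,0):W a4@(1,0):SW
t=3: a0@(0,2):SW a1@(0,1):N a2@(5,4):E a3@(3,4):W a4@(2,4):SW
t=4: a0@(1,1):SW a1@(5,1):N a2@(5,0):E a3@(3,3):W a4@(3,3):SW
t=5: a0@(2,0):SW a1@(4,1):N a2@(5,1):E a3@(3,2):W a4@(4,2):SW

1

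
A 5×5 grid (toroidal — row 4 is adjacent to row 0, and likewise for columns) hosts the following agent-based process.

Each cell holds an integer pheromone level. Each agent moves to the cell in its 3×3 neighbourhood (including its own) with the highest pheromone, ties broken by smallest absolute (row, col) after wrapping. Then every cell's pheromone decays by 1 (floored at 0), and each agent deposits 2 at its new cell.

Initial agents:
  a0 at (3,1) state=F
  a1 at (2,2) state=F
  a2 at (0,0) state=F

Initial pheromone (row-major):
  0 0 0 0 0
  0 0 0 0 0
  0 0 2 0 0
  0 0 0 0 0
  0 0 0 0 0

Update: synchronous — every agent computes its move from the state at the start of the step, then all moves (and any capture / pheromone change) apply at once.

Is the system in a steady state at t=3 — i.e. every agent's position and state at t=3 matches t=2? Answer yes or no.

t=1: a0@(2,2) a1@(2,2) a2@(0,0) | pheromone: 2 0 0 0 0 / 0 0 0 0 0 / 0 0 5 0 0 / 0 0 0 0 0 / 0 0 0 0 0
t=2: a0@(2,2) a1@(2,2) a2@(0,0) | pheromone: 3 0 0 0 0 / 0 0 0 0 0 / 0 0 8 0 0 / 0 0 0 0 0 / 0 0 0 0 0
t=3: a0@(2,2) a1@(2,2) a2@(0,0) | pheromone: 4 0 0 0 0 / 0 0 0 0 0 / 0 0 11 0 0 / 0 0 0 0 0 / 0 0 0 0 0

yes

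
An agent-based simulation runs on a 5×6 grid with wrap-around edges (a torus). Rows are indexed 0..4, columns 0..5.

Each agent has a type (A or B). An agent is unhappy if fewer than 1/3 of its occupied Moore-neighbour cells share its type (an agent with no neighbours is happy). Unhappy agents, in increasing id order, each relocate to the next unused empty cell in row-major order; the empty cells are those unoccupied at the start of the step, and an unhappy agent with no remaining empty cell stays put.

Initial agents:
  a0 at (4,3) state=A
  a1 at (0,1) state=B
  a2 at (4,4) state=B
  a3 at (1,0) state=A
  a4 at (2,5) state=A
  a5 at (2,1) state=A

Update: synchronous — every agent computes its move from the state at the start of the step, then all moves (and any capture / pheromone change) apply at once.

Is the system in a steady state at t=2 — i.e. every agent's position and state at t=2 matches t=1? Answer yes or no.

t=1: a0@(0,0):A a1@(0,2):B a2@(0,3):B a3@(1,0):A a4@(2,5):A a5@(2,1):A
t=2: (unchanged — steady state)

yes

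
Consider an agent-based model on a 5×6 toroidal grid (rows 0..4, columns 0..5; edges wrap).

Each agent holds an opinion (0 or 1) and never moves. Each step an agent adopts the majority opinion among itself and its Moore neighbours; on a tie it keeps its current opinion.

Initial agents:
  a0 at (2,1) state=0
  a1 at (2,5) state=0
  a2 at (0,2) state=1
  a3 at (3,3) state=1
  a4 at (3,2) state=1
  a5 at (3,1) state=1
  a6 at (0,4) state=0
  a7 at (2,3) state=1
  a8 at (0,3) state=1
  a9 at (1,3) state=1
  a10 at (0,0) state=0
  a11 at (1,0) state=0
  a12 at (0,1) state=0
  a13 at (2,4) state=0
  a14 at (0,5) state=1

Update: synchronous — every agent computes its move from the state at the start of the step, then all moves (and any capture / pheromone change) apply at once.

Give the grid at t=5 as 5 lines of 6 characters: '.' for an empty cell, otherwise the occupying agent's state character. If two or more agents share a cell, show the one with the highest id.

001110
0..1..
.0.110
.111..
......

t=1: a0@(2,1):0 a1@(2,5):0 a2@(0,2):1 a3@(3,3):1 a4@(3,2):1 a5@(3,1):1 a6@(0,4):1 a7@(2,3):1 a8@(0,3):1 a9@(1,3):1 a10@(0,0):0 a11@(1,0):0 a12@(0,1):0 a13@(2,4):1 a14@(0,5):0
t=2: (unchanged — steady state)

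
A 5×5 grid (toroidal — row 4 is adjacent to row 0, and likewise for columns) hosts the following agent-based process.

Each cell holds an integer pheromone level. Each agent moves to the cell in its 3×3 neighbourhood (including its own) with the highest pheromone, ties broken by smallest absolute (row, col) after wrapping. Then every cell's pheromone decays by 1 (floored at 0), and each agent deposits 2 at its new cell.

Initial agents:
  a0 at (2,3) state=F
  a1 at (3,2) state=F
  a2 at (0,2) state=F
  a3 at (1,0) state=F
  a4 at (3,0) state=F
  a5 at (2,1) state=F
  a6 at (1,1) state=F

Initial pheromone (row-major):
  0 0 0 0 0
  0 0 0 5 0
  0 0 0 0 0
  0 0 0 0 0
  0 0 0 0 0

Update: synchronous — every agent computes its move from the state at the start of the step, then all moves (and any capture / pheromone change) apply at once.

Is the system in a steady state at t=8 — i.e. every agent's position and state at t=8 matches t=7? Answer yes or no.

yes

t=1: a0@(1,3) a1@(2,1) a2@(1,3) a3@(0,0) a4@(2,0) a5@(1,0) a6@(0,0) | pheromone: 4 0 0 0 0 / 2 0 0 8 0 / 2 2 0 0 0 / 0 0 0 0 0 / 0 0 0 0 0
t=2: a0@(1,3) a1@(1,0) a2@(1,3) a3@(0,0) a4@(1,0) a5@(0,0) a6@(0,0) | pheromone: 9 0 0 0 0 / 5 0 0 11 0 / 1 1 0 0 0 / 0 0 0 0 0 / 0 0 0 0 0
t=3: a0@(1,3) a1@(0,0) a2@(1,3) a3@(0,0) a4@(0,0) a5@(0,0) a6@(0,0) | pheromone: 18 0 0 0 0 / 4 0 0 14 0 / 0 0 0 0 0 / 0 0 0 0 0 / 0 0 0 0 0
t=4: a0@(1,3) a1@(0,0) a2@(1,3) a3@(0,0) a4@(0,0) a5@(0,0) a6@(0,0) | pheromone: 27 0 0 0 0 / 3 0 0 17 0 / 0 0 0 0 0 / 0 0 0 0 0 / 0 0 0 0 0
t=5: a0@(1,3) a1@(0,0) a2@(1,3) a3@(0,0) a4@(0,0) a5@(0,0) a6@(0,0) | pheromone: 36 0 0 0 0 / 2 0 0 20 0 / 0 0 0 0 0 / 0 0 0 0 0 / 0 0 0 0 0
t=6: a0@(1,3) a1@(0,0) a2@(1,3) a3@(0,0) a4@(0,0) a5@(0,0) a6@(0,0) | pheromone: 45 0 0 0 0 / 1 0 0 23 0 / 0 0 0 0 0 / 0 0 0 0 0 / 0 0 0 0 0
t=7: a0@(1,3) a1@(0,0) a2@(1,3) a3@(0,0) a4@(0,0) a5@(0,0) a6@(0,0) | pheromone: 54 0 0 0 0 / 0 0 0 26 0 / 0 0 0 0 0 / 0 0 0 0 0 / 0 0 0 0 0
t=8: a0@(1,3) a1@(0,0) a2@(1,3) a3@(0,0) a4@(0,0) a5@(0,0) a6@(0,0) | pheromone: 63 0 0 0 0 / 0 0 0 29 0 / 0 0 0 0 0 / 0 0 0 0 0 / 0 0 0 0 0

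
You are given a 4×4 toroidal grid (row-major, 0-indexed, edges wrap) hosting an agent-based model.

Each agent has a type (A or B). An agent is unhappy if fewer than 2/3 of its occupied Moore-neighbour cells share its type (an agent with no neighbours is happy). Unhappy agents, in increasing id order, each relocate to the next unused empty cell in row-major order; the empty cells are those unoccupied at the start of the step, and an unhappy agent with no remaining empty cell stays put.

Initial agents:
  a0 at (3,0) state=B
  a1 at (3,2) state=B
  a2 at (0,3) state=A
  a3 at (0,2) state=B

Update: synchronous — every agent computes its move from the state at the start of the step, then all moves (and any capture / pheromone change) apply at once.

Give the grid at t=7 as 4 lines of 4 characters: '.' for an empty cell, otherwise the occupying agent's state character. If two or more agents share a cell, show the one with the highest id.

BB.A
.B..
....
....

t=1: a0@(0,0):B a1@(0,1):B a2@(1,0):A a3@(1,1):B
t=2: a0@(0,0):B a1@(0,1):B a2@(0,2):A a3@(1,1):B
t=3: a0@(0,0):B a1@(0,1):B a2@(0,3):A a3@(1,1):B
t=4: a0@(0,0):B a1@(0,1):B a2@(0,2):A a3@(1,1):B
t=5: a0@(0,0):B a1@(0,1):B a2@(0,3):A a3@(1,1):B
t=6: a0@(0,0):B a1@(0,1):B a2@(0,2):A a3@(1,1):B
t=7: a0@(0,0):B a1@(0,1):B a2@(0,3):A a3@(1,1):B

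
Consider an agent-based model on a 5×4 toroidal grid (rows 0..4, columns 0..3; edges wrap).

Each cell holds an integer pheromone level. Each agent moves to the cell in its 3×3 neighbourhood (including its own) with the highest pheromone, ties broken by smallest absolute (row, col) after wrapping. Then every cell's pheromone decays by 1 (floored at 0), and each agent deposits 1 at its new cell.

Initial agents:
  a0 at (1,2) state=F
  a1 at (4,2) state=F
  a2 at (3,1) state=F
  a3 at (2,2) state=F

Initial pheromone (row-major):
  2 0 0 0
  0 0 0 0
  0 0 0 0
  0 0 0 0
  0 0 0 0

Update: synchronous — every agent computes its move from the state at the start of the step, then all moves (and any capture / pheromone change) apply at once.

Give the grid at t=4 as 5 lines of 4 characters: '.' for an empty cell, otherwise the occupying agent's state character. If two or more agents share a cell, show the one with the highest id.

.F..
....
....
....
....

t=1: a0@(0,1) a1@(0,1) a2@(2,0) a3@(1,1) | pheromone: 1 2 0 0 / 0 1 0 0 / 1 0 0 0 / 0 0 0 0 / 0 0 0 0
t=2: a0@(0,1) a1@(0,1) a2@(1,1) a3@(0,1) | pheromone: 0 4 0 0 / 0 1 0 0 / 0 0 0 0 / 0 0 0 0 / 0 0 0 0
t=3: a0@(0,1) a1@(0,1) a2@(0,1) a3@(0,1) | pheromone: 0 7 0 0 / 0 0 0 0 / 0 0 0 0 / 0 0 0 0 / 0 0 0 0
t=4: a0@(0,1) a1@(0,1) a2@(0,1) a3@(0,1) | pheromone: 0 10 0 0 / 0 0 0 0 / 0 0 0 0 / 0 0 0 0 / 0 0 0 0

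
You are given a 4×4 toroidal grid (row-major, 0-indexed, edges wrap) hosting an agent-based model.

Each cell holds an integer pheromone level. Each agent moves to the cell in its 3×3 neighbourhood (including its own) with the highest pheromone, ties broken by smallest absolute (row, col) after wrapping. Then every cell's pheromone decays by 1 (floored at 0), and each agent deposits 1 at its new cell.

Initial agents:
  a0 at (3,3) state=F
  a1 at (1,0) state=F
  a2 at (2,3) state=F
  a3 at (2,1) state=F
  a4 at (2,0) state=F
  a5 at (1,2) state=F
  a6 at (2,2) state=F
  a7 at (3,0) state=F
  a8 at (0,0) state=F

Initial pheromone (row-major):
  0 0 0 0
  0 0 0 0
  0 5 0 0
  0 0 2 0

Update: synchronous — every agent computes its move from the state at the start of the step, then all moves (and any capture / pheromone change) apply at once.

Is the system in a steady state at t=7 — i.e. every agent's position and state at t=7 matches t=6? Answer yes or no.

yes

t=1: a0@(3,2) a1@(2,1) a2@(3,2) a3@(2,1) a4@(2,1) a5@(2,1) a6@(2,1) a7@(2,1) a8@(0,0) | pheromone: 1 0 0 0 / 0 0 0 0 / 0 10 0 0 / 0 0 3 0
t=2: a0@(2,1) a1@(2,1) a2@(2,1) a3@(2,1) a4@(2,1) a5@(2,1) a6@(2,1) a7@(2,1) a8@(0,0) | pheromone: 1 0 0 0 / 0 0 0 0 / 0 17 0 0 / 0 0 2 0
t=3: a0@(2,1) a1@(2,1) a2@(2,1) a3@(2,1) a4@(2,1) a5@(2,1) a6@(2,1) a7@(2,1) a8@(0,0) | pheromone: 1 0 0 0 / 0 0 0 0 / 0 24 0 0 / 0 0 1 0
t=4: a0@(2,1) a1@(2,1) a2@(2,1) a3@(2,1) a4@(2,1) a5@(2,1) a6@(2,1) a7@(2,1) a8@(0,0) | pheromone: 1 0 0 0 / 0 0 0 0 / 0 31 0 0 / 0 0 0 0
t=5: a0@(2,1) a1@(2,1) a2@(2,1) a3@(2,1) a4@(2,1) a5@(2,1) a6@(2,1) a7@(2,1) a8@(0,0) | pheromone: 1 0 0 0 / 0 0 0 0 / 0 38 0 0 / 0 0 0 0
t=6: a0@(2,1) a1@(2,1) a2@(2,1) a3@(2,1) a4@(2,1) a5@(2,1) a6@(2,1) a7@(2,1) a8@(0,0) | pheromone: 1 0 0 0 / 0 0 0 0 / 0 45 0 0 / 0 0 0 0
t=7: a0@(2,1) a1@(2,1) a2@(2,1) a3@(2,1) a4@(2,1) a5@(2,1) a6@(2,1) a7@(2,1) a8@(0,0) | pheromone: 1 0 0 0 / 0 0 0 0 / 0 52 0 0 / 0 0 0 0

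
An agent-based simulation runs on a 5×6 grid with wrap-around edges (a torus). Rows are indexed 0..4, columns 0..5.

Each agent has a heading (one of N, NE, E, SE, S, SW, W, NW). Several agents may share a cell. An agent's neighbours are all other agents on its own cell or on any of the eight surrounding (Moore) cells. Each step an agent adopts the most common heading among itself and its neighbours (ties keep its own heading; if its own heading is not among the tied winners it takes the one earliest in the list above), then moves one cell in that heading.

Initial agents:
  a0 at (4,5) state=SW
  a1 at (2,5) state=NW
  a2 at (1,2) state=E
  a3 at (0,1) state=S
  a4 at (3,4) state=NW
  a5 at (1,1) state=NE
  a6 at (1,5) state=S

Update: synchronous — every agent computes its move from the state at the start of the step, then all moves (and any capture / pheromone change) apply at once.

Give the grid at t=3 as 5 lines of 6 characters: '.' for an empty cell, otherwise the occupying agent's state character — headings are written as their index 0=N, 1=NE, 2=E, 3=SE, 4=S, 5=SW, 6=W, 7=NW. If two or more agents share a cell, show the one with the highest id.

t=1: a0@(0,4):SW a1@(1,4):NW a2@(1,3):E a3@(1,1):S a4@(2,3):NW a5@(0,2):NE a6@(2,5):S
t=2: a0@(1,3):SW a1@(0,3):NW a2@(0,2):NW a3@(2,1):S a4@(1,2):NW a5@(4,3):NE a6@(3,5):S
t=3: a0@(0,2):NW a1@(4,2):NW a2@(4,1):NW a3@(3,1):S a4@(0,1):NW a5@(3,2):NW a6@(4,5):S

.77...
......
......
.47...
.77..4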